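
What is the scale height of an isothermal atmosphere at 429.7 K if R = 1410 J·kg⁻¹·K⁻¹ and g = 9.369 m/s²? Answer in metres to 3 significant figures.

H ≈ 64700 m

The scale height of an isothermal atmosphere is H = RT/g.
H = 1410 × 429.7 / 9.369 = 605880/9.369 = 64669 m.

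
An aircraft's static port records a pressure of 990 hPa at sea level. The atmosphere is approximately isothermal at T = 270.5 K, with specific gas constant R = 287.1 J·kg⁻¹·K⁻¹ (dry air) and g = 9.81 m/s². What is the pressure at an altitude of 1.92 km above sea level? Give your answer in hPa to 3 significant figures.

P ≈ 777 hPa

Scale height: H = RT/g = 287.1 × 270.5 / 9.81 = 7916.5 m.
Barometric formula: P = P₀ exp(−z/H).
z/H = 1920.0/7916.5 = 0.24253; exp(−0.24253) = 0.78464.
P = 990 × 0.78464 = 776.79 hPa.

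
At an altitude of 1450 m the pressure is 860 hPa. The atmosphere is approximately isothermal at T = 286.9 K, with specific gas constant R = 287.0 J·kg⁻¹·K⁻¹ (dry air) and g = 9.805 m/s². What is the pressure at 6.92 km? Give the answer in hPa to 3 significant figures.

P ≈ 448 hPa

Scale height: H = RT/g = 287.0 × 286.9 / 9.805 = 8397.8 m.
Between two levels, P₂ = P₁ exp(−Δz/H) with Δz = z₂ − z₁.
Δz = 6920.0 − 1450.0 = 5470.0 m; Δz/H = 5470.0/8397.8 = 0.65136.
P₂ = 860 × exp(−0.65136) = 860 × 0.52134 = 448.35 hPa.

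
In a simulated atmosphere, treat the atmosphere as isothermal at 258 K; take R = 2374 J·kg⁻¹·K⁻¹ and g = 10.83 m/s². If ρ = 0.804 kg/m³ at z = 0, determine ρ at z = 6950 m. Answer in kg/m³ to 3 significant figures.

Scale height: H = RT/g = 2374 × 258 / 10.83 = 56555 m.
In an isothermal atmosphere, density decays like pressure: ρ = ρ₀ exp(−z/H).
z/H = 6950.0/56555 = 0.12289; exp(−0.12289) = 0.88436.
ρ = 0.804 × 0.88436 = 0.71103 kg/m³.

ρ ≈ 0.711 kg/m³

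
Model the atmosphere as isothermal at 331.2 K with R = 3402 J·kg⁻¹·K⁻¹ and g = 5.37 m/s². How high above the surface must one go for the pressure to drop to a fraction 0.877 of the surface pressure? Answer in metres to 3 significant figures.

z ≈ 27500 m

Scale height: H = RT/g = 3402 × 331.2 / 5.37 = 209820 m.
Set P/P₀ = exp(−z/H) = 0.877, so z = −H ln(0.877).
−ln(0.877) = 0.13125; z = 209820 × 0.13125 = 27539 m.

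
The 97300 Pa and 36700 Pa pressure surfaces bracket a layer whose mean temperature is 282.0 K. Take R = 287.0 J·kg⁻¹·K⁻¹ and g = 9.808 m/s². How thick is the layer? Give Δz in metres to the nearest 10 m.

Δz ≈ 8050 m

Hypsometric equation: Δz = (R T̄/g) ln(P₁/P₂).
R T̄/g = 287.0 × 282.0 / 9.808 = 8251.8 m.
ln(97300/36700) = ln(2.6512) = 0.97501.
Δz = 8251.8 × 0.97501 = 8045.6 m.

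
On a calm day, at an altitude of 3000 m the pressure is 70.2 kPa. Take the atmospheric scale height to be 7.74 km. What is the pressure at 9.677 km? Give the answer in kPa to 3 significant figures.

Between two levels, P₂ = P₁ exp(−Δz/H) with Δz = z₂ − z₁.
Δz = 9677.0 − 3000.0 = 6677.0 m; Δz/H = 6677.0/7740.0 = 0.86266.
P₂ = 70.2 × exp(−0.86266) = 70.2 × 0.42204 = 29.627 kPa.

P ≈ 29.6 kPa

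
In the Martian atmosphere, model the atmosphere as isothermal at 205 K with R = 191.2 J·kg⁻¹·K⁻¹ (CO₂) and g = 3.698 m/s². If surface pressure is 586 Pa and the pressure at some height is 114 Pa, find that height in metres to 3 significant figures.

z ≈ 17400 m

Scale height: H = RT/g = 191.2 × 205 / 3.698 = 10599 m.
Invert the barometric formula: z = H ln(P₀/P).
P₀/P = 586/114 = 5.1404; ln(5.1404) = 1.6371.
z = 10599 × 1.6371 = 17352 m.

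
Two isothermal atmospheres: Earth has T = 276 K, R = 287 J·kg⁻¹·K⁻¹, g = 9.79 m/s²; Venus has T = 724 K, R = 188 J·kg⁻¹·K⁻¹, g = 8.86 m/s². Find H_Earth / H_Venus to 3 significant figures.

H_Earth/H_Venus ≈ 0.527

H = RT/g for each body.
H_Earth = 287 × 276 / 9.79 = 8091.1 m.
H_Venus = 188 × 724 / 8.86 = 15363 m.
H_Earth/H_Venus = 8091.1/15363 = 0.52666.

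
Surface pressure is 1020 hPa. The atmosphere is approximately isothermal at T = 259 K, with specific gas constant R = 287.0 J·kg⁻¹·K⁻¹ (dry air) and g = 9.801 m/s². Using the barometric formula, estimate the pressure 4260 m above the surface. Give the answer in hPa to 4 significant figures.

Scale height: H = RT/g = 287.0 × 259 / 9.801 = 7584.2 m.
Barometric formula: P = P₀ exp(−z/H).
z/H = 4260.0/7584.2 = 0.56169; exp(−0.56169) = 0.57024.
P = 1020 × 0.57024 = 581.64 hPa.

P ≈ 581.6 hPa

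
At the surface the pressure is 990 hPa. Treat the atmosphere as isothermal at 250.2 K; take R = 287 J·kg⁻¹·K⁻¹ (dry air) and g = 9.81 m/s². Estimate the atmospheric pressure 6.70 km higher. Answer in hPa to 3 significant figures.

Scale height: H = RT/g = 287 × 250.2 / 9.81 = 7319.8 m.
Barometric formula: P = P₀ exp(−z/H).
z/H = 6700.0/7319.8 = 0.91533; exp(−0.91533) = 0.40038.
P = 990 × 0.40038 = 396.38 hPa.

P ≈ 396 hPa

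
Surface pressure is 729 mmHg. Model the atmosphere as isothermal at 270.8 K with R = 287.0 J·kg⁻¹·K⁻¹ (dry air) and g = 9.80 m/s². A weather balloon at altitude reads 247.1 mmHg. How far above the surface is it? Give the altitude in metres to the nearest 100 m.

z ≈ 8600 m

Scale height: H = RT/g = 287.0 × 270.8 / 9.80 = 7930.6 m.
Invert the barometric formula: z = H ln(P₀/P).
P₀/P = 729/247.1 = 2.9502; ln(2.9502) = 1.0819.
z = 7930.6 × 1.0819 = 8580.1 m.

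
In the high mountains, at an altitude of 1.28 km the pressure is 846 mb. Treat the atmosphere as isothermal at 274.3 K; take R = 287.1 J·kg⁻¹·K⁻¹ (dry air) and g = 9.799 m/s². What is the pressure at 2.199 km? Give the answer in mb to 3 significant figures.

Scale height: H = RT/g = 287.1 × 274.3 / 9.799 = 8036.7 m.
Between two levels, P₂ = P₁ exp(−Δz/H) with Δz = z₂ − z₁.
Δz = 2199.0 − 1280.0 = 919.00 m; Δz/H = 919.00/8036.7 = 0.11435.
P₂ = 846 × exp(−0.11435) = 846 × 0.89195 = 754.59 mb.

P ≈ 755 mb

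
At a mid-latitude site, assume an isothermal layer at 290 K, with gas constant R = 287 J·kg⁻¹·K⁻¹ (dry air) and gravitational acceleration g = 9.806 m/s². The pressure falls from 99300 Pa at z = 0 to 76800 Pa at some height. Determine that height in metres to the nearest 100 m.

Scale height: H = RT/g = 287 × 290 / 9.806 = 8487.7 m.
Invert the barometric formula: z = H ln(P₀/P).
P₀/P = 99300/76800 = 1.2930; ln(1.2930) = 0.25697.
z = 8487.7 × 0.25697 = 2181.1 m.

z ≈ 2200 m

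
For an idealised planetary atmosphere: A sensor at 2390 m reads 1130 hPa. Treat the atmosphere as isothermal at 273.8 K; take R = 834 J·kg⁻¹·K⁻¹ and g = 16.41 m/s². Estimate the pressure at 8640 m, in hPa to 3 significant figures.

P ≈ 721 hPa

Scale height: H = RT/g = 834 × 273.8 / 16.41 = 13915 m.
Between two levels, P₂ = P₁ exp(−Δz/H) with Δz = z₂ − z₁.
Δz = 8640.0 − 2390.0 = 6250.0 m; Δz/H = 6250.0/13915 = 0.44916.
P₂ = 1130 × exp(−0.44916) = 1130 × 0.63816 = 721.12 hPa.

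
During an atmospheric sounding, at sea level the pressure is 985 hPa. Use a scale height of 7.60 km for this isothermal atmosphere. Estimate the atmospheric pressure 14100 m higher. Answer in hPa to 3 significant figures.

P ≈ 154 hPa

Barometric formula: P = P₀ exp(−z/H).
z/H = 14100/7600.0 = 1.8553; exp(−1.8553) = 0.15641.
P = 985 × 0.15641 = 154.06 hPa.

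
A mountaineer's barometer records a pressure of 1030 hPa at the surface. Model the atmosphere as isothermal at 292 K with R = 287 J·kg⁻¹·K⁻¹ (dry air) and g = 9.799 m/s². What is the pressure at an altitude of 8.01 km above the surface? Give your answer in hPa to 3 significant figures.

P ≈ 404 hPa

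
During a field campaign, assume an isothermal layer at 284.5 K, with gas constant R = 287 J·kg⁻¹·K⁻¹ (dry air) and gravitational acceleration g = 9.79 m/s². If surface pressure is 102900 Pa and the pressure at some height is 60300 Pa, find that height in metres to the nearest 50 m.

Scale height: H = RT/g = 287 × 284.5 / 9.79 = 8340.3 m.
Invert the barometric formula: z = H ln(P₀/P).
P₀/P = 102900/60300 = 1.7065; ln(1.7065) = 0.53444.
z = 8340.3 × 0.53444 = 4457.4 m.

z ≈ 4450 m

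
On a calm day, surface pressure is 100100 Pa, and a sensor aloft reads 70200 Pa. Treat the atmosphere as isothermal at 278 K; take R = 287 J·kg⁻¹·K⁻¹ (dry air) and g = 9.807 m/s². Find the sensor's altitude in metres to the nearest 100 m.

z ≈ 2900 m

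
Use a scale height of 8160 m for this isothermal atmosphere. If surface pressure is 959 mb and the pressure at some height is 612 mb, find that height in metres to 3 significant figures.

Invert the barometric formula: z = H ln(P₀/P).
P₀/P = 959/612 = 1.5670; ln(1.5670) = 0.44916.
z = 8160.0 × 0.44916 = 3665.1 m.

z ≈ 3670 m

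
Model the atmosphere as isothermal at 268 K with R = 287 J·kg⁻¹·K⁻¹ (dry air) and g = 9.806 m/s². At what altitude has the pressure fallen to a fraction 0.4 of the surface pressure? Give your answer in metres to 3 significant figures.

Scale height: H = RT/g = 287 × 268 / 9.806 = 7843.8 m.
Set P/P₀ = exp(−z/H) = 0.4, so z = −H ln(0.4).
−ln(0.4) = 0.91629; z = 7843.8 × 0.91629 = 7187.2 m.

z ≈ 7190 m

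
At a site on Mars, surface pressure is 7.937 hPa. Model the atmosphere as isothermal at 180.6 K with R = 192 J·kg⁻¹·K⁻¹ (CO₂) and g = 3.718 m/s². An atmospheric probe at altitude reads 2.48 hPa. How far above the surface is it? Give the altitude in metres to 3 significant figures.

z ≈ 10800 m

Scale height: H = RT/g = 192 × 180.6 / 3.718 = 9326.3 m.
Invert the barometric formula: z = H ln(P₀/P).
P₀/P = 7.937/2.48 = 3.2004; ln(3.2004) = 1.1633.
z = 9326.3 × 1.1633 = 10849 m.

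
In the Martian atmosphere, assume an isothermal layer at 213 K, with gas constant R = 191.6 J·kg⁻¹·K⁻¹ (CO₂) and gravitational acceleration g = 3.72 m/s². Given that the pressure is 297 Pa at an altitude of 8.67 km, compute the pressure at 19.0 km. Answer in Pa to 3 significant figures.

P ≈ 116 Pa

Scale height: H = RT/g = 191.6 × 213 / 3.72 = 10971 m.
Between two levels, P₂ = P₁ exp(−Δz/H) with Δz = z₂ − z₁.
Δz = 19000 − 8670.0 = 10330 m; Δz/H = 10330/10971 = 0.94157.
P₂ = 297 × exp(−0.94157) = 297 × 0.39002 = 115.84 Pa.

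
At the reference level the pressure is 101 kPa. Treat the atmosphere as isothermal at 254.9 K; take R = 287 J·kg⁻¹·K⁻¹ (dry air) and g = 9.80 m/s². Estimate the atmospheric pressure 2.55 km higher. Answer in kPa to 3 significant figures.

P ≈ 71.8 kPa

Scale height: H = RT/g = 287 × 254.9 / 9.80 = 7464.9 m.
Barometric formula: P = P₀ exp(−z/H).
z/H = 2550.0/7464.9 = 0.34160; exp(−0.34160) = 0.71063.
P = 101 × 0.71063 = 71.774 kPa.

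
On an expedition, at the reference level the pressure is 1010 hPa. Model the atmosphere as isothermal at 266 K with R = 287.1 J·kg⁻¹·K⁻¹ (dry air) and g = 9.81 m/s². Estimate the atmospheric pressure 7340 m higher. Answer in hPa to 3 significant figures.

Scale height: H = RT/g = 287.1 × 266 / 9.81 = 7784.8 m.
Barometric formula: P = P₀ exp(−z/H).
z/H = 7340.0/7784.8 = 0.94286; exp(−0.94286) = 0.38951.
P = 1010 × 0.38951 = 393.41 hPa.

P ≈ 393 hPa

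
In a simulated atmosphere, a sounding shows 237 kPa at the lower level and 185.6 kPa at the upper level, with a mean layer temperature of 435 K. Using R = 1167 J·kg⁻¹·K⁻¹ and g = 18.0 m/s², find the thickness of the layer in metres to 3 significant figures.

Hypsometric equation: Δz = (R T̄/g) ln(P₁/P₂).
R T̄/g = 1167 × 435 / 18.0 = 28202 m.
ln(237/185.6) = ln(1.2769) = 0.24444.
Δz = 28202 × 0.24444 = 6893.7 m.

Δz ≈ 6890 m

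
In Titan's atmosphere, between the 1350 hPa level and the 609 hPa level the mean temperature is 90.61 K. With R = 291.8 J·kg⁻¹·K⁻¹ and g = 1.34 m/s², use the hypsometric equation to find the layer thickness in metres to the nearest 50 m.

Hypsometric equation: Δz = (R T̄/g) ln(P₁/P₂).
R T̄/g = 291.8 × 90.61 / 1.34 = 19731 m.
ln(1350/609) = ln(2.2167) = 0.79602.
Δz = 19731 × 0.79602 = 15706 m.

Δz ≈ 15700 m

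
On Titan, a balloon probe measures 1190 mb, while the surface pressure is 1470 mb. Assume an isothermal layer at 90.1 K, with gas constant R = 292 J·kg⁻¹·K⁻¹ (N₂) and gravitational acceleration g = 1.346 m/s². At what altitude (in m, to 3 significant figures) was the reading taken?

Scale height: H = RT/g = 292 × 90.1 / 1.346 = 19546 m.
Invert the barometric formula: z = H ln(P₀/P).
P₀/P = 1470/1190 = 1.2353; ln(1.2353) = 0.21131.
z = 19546 × 0.21131 = 4130.3 m.

z ≈ 4130 m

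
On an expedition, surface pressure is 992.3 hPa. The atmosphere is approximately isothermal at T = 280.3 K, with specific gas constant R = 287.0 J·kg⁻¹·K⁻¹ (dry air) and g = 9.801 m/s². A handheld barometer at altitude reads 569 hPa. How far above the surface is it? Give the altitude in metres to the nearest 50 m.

Scale height: H = RT/g = 287.0 × 280.3 / 9.801 = 8207.9 m.
Invert the barometric formula: z = H ln(P₀/P).
P₀/P = 992.3/569 = 1.7439; ln(1.7439) = 0.55612.
z = 8207.9 × 0.55612 = 4564.6 m.

z ≈ 4550 m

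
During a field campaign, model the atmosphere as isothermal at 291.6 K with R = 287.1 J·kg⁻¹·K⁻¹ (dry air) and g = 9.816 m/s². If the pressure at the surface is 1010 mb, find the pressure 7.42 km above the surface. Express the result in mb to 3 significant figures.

P ≈ 423 mb

Scale height: H = RT/g = 287.1 × 291.6 / 9.816 = 8528.8 m.
Barometric formula: P = P₀ exp(−z/H).
z/H = 7420.0/8528.8 = 0.86999; exp(−0.86999) = 0.41896.
P = 1010 × 0.41896 = 423.15 mb.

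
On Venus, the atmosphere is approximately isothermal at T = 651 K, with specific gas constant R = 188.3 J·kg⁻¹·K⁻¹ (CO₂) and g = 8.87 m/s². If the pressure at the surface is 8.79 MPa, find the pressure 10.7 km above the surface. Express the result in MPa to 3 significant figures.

Scale height: H = RT/g = 188.3 × 651 / 8.87 = 13820 m.
Barometric formula: P = P₀ exp(−z/H).
z/H = 10700/13820 = 0.77424; exp(−0.77424) = 0.46105.
P = 8.79 × 0.46105 = 4.0526 MPa.

P ≈ 4.05 MPa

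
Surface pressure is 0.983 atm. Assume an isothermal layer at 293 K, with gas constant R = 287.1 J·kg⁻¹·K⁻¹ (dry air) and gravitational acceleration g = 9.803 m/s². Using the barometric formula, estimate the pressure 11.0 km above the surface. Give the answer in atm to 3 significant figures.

Scale height: H = RT/g = 287.1 × 293 / 9.803 = 8581.1 m.
Barometric formula: P = P₀ exp(−z/H).
z/H = 11000/8581.1 = 1.2819; exp(−1.2819) = 0.27751.
P = 0.983 × 0.27751 = 0.27279 atm.

P ≈ 0.273 atm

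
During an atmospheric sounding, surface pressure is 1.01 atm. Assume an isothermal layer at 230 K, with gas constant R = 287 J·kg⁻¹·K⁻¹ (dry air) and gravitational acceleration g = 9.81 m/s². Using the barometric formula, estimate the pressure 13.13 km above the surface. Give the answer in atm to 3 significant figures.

P ≈ 0.144 atm

Scale height: H = RT/g = 287 × 230 / 9.81 = 6728.8 m.
Barometric formula: P = P₀ exp(−z/H).
z/H = 13130/6728.8 = 1.9513; exp(−1.9513) = 0.14209.
P = 1.01 × 0.14209 = 0.14351 atm.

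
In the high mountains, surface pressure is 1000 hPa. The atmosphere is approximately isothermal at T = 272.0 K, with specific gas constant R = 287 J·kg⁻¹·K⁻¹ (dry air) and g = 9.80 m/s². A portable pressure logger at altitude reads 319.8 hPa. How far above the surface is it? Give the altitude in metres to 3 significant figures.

Scale height: H = RT/g = 287 × 272.0 / 9.80 = 7965.7 m.
Invert the barometric formula: z = H ln(P₀/P).
P₀/P = 1000/319.8 = 3.1270; ln(3.1270) = 1.1401.
z = 7965.7 × 1.1401 = 9081.7 m.

z ≈ 9080 m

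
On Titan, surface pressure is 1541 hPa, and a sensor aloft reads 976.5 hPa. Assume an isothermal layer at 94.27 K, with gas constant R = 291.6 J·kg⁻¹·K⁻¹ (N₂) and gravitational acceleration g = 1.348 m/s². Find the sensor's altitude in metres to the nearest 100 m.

Scale height: H = RT/g = 291.6 × 94.27 / 1.348 = 20393 m.
Invert the barometric formula: z = H ln(P₀/P).
P₀/P = 1541/976.5 = 1.5781; ln(1.5781) = 0.45622.
z = 20393 × 0.45622 = 9303.7 m.

z ≈ 9300 m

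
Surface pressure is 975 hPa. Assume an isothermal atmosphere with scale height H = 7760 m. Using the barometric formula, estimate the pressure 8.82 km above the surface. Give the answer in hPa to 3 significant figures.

P ≈ 313 hPa

Barometric formula: P = P₀ exp(−z/H).
z/H = 8820.0/7760.0 = 1.1366; exp(−1.1366) = 0.32091.
P = 975 × 0.32091 = 312.89 hPa.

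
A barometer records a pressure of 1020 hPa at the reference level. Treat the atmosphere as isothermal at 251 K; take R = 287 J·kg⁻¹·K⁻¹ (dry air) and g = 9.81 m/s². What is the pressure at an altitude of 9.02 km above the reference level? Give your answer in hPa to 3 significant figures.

P ≈ 299 hPa

Scale height: H = RT/g = 287 × 251 / 9.81 = 7343.2 m.
Barometric formula: P = P₀ exp(−z/H).
z/H = 9020.0/7343.2 = 1.2283; exp(−1.2283) = 0.29279.
P = 1020 × 0.29279 = 298.65 hPa.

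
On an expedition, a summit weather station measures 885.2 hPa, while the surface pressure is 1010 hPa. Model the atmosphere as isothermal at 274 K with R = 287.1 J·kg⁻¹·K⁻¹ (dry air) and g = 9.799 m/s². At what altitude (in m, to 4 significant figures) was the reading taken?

z ≈ 1059 m

Scale height: H = RT/g = 287.1 × 274 / 9.799 = 8027.9 m.
Invert the barometric formula: z = H ln(P₀/P).
P₀/P = 1010/885.2 = 1.1410; ln(1.1410) = 0.13191.
z = 8027.9 × 0.13191 = 1059.0 m.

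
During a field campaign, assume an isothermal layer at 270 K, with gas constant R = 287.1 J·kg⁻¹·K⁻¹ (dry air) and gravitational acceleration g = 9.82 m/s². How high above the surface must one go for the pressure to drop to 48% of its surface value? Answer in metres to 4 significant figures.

Scale height: H = RT/g = 287.1 × 270 / 9.82 = 7893.8 m.
Set P/P₀ = exp(−z/H) = 0.48, so z = −H ln(0.48).
−ln(0.48) = 0.73397; z = 7893.8 × 0.73397 = 5793.8 m.

z ≈ 5794 m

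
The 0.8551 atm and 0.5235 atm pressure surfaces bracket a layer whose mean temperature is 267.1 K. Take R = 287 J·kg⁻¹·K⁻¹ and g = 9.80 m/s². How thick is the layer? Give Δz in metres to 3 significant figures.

Δz ≈ 3840 m

Hypsometric equation: Δz = (R T̄/g) ln(P₁/P₂).
R T̄/g = 287 × 267.1 / 9.80 = 7822.2 m.
ln(0.8551/0.5235) = ln(1.6334) = 0.49066.
Δz = 7822.2 × 0.49066 = 3838.0 m.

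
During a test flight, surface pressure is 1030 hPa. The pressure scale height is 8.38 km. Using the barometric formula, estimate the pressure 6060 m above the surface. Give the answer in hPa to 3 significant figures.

Barometric formula: P = P₀ exp(−z/H).
z/H = 6060.0/8380.0 = 0.72315; exp(−0.72315) = 0.48522.
P = 1030 × 0.48522 = 499.78 hPa.

P ≈ 500 hPa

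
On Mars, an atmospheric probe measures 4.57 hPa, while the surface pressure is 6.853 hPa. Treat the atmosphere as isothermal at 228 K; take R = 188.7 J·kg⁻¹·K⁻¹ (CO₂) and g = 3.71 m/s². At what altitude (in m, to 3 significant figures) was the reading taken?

z ≈ 4700 m

Scale height: H = RT/g = 188.7 × 228 / 3.71 = 11597 m.
Invert the barometric formula: z = H ln(P₀/P).
P₀/P = 6.853/4.57 = 1.4996; ln(1.4996) = 0.40520.
z = 11597 × 0.40520 = 4699.1 m.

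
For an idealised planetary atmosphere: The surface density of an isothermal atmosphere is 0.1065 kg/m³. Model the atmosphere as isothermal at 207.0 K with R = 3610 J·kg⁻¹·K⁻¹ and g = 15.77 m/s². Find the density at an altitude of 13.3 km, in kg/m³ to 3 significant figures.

ρ ≈ 0.0804 kg/m³

Scale height: H = RT/g = 3610 × 207.0 / 15.77 = 47386 m.
In an isothermal atmosphere, density decays like pressure: ρ = ρ₀ exp(−z/H).
z/H = 13300/47386 = 0.28067; exp(−0.28067) = 0.75528.
ρ = 0.1065 × 0.75528 = 0.080437 kg/m³.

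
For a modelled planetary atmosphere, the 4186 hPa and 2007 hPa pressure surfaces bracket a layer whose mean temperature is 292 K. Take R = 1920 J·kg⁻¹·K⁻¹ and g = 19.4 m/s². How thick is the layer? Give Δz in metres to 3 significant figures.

Δz ≈ 21200 m

Hypsometric equation: Δz = (R T̄/g) ln(P₁/P₂).
R T̄/g = 1920 × 292 / 19.4 = 28899 m.
ln(4186/2007) = ln(2.0857) = 0.73510.
Δz = 28899 × 0.73510 = 21244 m.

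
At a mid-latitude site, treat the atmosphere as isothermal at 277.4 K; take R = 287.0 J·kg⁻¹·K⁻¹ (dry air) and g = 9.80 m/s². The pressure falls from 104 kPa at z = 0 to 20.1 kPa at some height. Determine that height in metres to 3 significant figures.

Scale height: H = RT/g = 287.0 × 277.4 / 9.80 = 8123.9 m.
Invert the barometric formula: z = H ln(P₀/P).
P₀/P = 104/20.1 = 5.1741; ln(5.1741) = 1.6437.
z = 8123.9 × 1.6437 = 13353 m.

z ≈ 13400 m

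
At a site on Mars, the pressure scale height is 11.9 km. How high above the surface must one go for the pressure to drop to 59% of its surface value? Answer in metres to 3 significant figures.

z ≈ 6280 m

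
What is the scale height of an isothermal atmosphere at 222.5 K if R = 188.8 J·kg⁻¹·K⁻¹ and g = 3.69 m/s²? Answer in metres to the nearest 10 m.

The scale height of an isothermal atmosphere is H = RT/g.
H = 188.8 × 222.5 / 3.69 = 42008/3.69 = 11384 m.

H ≈ 11380 m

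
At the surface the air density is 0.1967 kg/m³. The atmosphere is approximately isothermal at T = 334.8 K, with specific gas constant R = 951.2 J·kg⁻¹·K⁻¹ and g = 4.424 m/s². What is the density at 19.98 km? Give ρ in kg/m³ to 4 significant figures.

Scale height: H = RT/g = 951.2 × 334.8 / 4.424 = 71985 m.
In an isothermal atmosphere, density decays like pressure: ρ = ρ₀ exp(−z/H).
z/H = 19980/71985 = 0.27756; exp(−0.27756) = 0.75763.
ρ = 0.1967 × 0.75763 = 0.14903 kg/m³.

ρ ≈ 0.1490 kg/m³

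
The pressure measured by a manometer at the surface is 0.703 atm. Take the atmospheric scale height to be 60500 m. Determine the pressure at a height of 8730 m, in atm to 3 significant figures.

Barometric formula: P = P₀ exp(−z/H).
z/H = 8730.0/60500 = 0.14430; exp(−0.14430) = 0.86563.
P = 0.703 × 0.86563 = 0.60854 atm.

P ≈ 0.609 atm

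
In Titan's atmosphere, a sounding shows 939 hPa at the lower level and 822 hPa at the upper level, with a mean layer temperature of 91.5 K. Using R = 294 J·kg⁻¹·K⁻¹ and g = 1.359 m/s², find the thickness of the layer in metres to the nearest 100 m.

Δz ≈ 2600 m

Hypsometric equation: Δz = (R T̄/g) ln(P₁/P₂).
R T̄/g = 294 × 91.5 / 1.359 = 19795 m.
ln(939/822) = ln(1.1423) = 0.13304.
Δz = 19795 × 0.13304 = 2633.5 m.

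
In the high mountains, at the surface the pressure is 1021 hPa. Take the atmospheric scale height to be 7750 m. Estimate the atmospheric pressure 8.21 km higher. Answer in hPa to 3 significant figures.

P ≈ 354 hPa

Barometric formula: P = P₀ exp(−z/H).
z/H = 8210.0/7750.0 = 1.0594; exp(−1.0594) = 0.34666.
P = 1021 × 0.34666 = 353.94 hPa.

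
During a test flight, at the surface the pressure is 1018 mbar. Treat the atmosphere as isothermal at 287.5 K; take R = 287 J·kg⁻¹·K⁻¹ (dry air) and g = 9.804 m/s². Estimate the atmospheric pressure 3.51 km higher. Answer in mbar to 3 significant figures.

Scale height: H = RT/g = 287 × 287.5 / 9.804 = 8416.2 m.
Barometric formula: P = P₀ exp(−z/H).
z/H = 3510.0/8416.2 = 0.41705; exp(−0.41705) = 0.65899.
P = 1018 × 0.65899 = 670.85 mbar.

P ≈ 671 mbar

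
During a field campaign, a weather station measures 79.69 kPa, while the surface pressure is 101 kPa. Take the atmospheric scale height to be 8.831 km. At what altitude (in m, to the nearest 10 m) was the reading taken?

Invert the barometric formula: z = H ln(P₀/P).
P₀/P = 101/79.69 = 1.2674; ln(1.2674) = 0.23697.
z = 8831.0 × 0.23697 = 2092.7 m.

z ≈ 2090 m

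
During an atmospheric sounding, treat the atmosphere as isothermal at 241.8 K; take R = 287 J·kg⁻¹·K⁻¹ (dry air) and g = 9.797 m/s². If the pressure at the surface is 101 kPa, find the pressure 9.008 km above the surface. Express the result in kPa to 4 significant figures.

P ≈ 28.32 kPa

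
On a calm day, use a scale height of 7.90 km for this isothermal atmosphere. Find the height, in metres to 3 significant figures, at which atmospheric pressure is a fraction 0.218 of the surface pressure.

Set P/P₀ = exp(−z/H) = 0.218, so z = −H ln(0.218).
−ln(0.218) = 1.5233; z = 7900.0 × 1.5233 = 12034 m.

z ≈ 12000 m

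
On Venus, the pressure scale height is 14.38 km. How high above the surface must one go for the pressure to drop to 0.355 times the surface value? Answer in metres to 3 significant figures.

Set P/P₀ = exp(−z/H) = 0.355, so z = −H ln(0.355).
−ln(0.355) = 1.0356; z = 14380 × 1.0356 = 14892 m.

z ≈ 14900 m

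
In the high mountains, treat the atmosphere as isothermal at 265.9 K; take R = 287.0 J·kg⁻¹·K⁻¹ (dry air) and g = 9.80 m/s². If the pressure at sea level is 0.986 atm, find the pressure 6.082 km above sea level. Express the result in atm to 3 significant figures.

Scale height: H = RT/g = 287.0 × 265.9 / 9.80 = 7787.1 m.
Barometric formula: P = P₀ exp(−z/H).
z/H = 6082.0/7787.1 = 0.78104; exp(−0.78104) = 0.45793.
P = 0.986 × 0.45793 = 0.45152 atm.

P ≈ 0.452 atm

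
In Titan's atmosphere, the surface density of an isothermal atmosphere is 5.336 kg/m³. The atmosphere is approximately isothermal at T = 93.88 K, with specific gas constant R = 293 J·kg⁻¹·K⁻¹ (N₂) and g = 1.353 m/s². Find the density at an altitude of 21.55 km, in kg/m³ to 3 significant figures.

ρ ≈ 1.85 kg/m³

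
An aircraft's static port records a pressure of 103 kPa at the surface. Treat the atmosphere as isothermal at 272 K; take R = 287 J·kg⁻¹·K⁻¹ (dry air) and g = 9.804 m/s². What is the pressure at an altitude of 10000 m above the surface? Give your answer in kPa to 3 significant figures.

Scale height: H = RT/g = 287 × 272 / 9.804 = 7962.5 m.
Barometric formula: P = P₀ exp(−z/H).
z/H = 10000/7962.5 = 1.2559; exp(−1.2559) = 0.28482.
P = 103 × 0.28482 = 29.336 kPa.

P ≈ 29.3 kPa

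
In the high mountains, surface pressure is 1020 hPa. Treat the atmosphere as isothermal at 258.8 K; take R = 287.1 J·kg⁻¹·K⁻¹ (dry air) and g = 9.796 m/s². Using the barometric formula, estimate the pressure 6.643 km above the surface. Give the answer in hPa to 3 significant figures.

P ≈ 425 hPa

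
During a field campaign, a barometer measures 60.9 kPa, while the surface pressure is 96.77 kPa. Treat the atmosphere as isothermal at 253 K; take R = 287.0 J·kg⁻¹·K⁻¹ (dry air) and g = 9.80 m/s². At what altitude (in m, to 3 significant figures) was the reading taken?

z ≈ 3430 m

Scale height: H = RT/g = 287.0 × 253 / 9.80 = 7409.3 m.
Invert the barometric formula: z = H ln(P₀/P).
P₀/P = 96.77/60.9 = 1.5890; ln(1.5890) = 0.46310.
z = 7409.3 × 0.46310 = 3431.2 m.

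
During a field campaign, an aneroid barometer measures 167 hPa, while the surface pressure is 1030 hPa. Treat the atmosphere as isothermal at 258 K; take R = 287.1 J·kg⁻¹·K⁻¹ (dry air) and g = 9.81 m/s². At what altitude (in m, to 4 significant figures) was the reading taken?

z ≈ 13740 m

Scale height: H = RT/g = 287.1 × 258 / 9.81 = 7550.6 m.
Invert the barometric formula: z = H ln(P₀/P).
P₀/P = 1030/167 = 6.1677; ln(6.1677) = 1.8193.
z = 7550.6 × 1.8193 = 13737 m.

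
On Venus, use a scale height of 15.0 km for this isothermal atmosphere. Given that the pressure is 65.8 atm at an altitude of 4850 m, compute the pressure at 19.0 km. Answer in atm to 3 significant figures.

P ≈ 25.6 atm

Between two levels, P₂ = P₁ exp(−Δz/H) with Δz = z₂ − z₁.
Δz = 19000 − 4850.0 = 14150 m; Δz/H = 14150/15000 = 0.94333.
P₂ = 65.8 × exp(−0.94333) = 65.8 × 0.38933 = 25.618 atm.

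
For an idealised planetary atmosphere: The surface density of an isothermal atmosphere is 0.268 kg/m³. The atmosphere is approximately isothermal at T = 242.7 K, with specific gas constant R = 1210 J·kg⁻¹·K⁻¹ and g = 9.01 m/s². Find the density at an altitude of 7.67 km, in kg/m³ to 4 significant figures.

Scale height: H = RT/g = 1210 × 242.7 / 9.01 = 32593 m.
In an isothermal atmosphere, density decays like pressure: ρ = ρ₀ exp(−z/H).
z/H = 7670.0/32593 = 0.23533; exp(−0.23533) = 0.79031.
ρ = 0.268 × 0.79031 = 0.21180 kg/m³.

ρ ≈ 0.2118 kg/m³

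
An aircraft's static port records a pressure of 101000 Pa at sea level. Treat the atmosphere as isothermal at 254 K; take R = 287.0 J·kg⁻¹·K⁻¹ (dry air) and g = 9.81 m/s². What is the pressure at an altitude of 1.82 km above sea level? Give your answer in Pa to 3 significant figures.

P ≈ 79100 Pa

Scale height: H = RT/g = 287.0 × 254 / 9.81 = 7431.0 m.
Barometric formula: P = P₀ exp(−z/H).
z/H = 1820.0/7431.0 = 0.24492; exp(−0.24492) = 0.78277.
P = 101000 × 0.78277 = 79060 Pa.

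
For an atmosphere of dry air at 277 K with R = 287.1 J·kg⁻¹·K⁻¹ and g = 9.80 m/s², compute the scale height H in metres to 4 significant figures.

H ≈ 8115 m

The scale height of an isothermal atmosphere is H = RT/g.
H = 287.1 × 277 / 9.80 = 79527/9.80 = 8115.0 m.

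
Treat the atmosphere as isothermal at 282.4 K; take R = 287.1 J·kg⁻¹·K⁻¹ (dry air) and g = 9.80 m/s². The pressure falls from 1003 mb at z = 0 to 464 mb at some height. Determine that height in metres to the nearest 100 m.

z ≈ 6400 m

Scale height: H = RT/g = 287.1 × 282.4 / 9.80 = 8273.2 m.
Invert the barometric formula: z = H ln(P₀/P).
P₀/P = 1003/464 = 2.1616; ln(2.1616) = 0.77085.
z = 8273.2 × 0.77085 = 6377.4 m.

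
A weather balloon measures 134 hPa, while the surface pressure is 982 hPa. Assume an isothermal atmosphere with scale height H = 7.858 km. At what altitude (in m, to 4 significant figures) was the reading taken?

z ≈ 15650 m

Invert the barometric formula: z = H ln(P₀/P).
P₀/P = 982/134 = 7.3284; ln(7.3284) = 1.9918.
z = 7858.0 × 1.9918 = 15652 m.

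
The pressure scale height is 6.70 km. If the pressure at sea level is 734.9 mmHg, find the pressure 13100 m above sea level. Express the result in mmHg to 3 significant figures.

P ≈ 104 mmHg

Barometric formula: P = P₀ exp(−z/H).
z/H = 13100/6700.0 = 1.9552; exp(−1.9552) = 0.14154.
P = 734.9 × 0.14154 = 104.02 mmHg.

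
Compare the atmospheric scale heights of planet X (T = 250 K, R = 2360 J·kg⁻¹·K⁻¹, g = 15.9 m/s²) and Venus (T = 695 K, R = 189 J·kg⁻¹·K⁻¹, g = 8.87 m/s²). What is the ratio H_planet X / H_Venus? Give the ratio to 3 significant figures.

H = RT/g for each body.
H_planet X = 2360 × 250 / 15.9 = 37107 m.
H_Venus = 189 × 695 / 8.87 = 14809 m.
H_planet X/H_Venus = 37107/14809 = 2.5057.

H_planet X/H_Venus ≈ 2.51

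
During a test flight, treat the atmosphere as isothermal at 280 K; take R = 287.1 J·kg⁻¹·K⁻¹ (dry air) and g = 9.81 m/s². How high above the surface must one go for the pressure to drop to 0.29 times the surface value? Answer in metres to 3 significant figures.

z ≈ 10100 m

Scale height: H = RT/g = 287.1 × 280 / 9.81 = 8194.5 m.
Set P/P₀ = exp(−z/H) = 0.29, so z = −H ln(0.29).
−ln(0.29) = 1.2379; z = 8194.5 × 1.2379 = 10144 m.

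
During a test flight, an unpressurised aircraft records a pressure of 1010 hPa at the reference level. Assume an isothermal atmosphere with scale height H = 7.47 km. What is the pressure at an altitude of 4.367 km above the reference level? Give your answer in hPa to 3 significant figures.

P ≈ 563 hPa

Barometric formula: P = P₀ exp(−z/H).
z/H = 4367.0/7470.0 = 0.58461; exp(−0.58461) = 0.55732.
P = 1010 × 0.55732 = 562.89 hPa.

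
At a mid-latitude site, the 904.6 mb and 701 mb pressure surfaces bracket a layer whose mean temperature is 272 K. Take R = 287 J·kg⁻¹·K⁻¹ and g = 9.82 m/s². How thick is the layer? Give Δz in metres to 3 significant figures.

Δz ≈ 2030 m

Hypsometric equation: Δz = (R T̄/g) ln(P₁/P₂).
R T̄/g = 287 × 272 / 9.82 = 7949.5 m.
ln(904.6/701) = ln(1.2904) = 0.25495.
Δz = 7949.5 × 0.25495 = 2026.7 m.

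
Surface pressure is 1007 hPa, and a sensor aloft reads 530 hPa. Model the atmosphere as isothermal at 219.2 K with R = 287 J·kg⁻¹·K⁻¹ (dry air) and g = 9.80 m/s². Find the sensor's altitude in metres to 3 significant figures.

Scale height: H = RT/g = 287 × 219.2 / 9.80 = 6419.4 m.
Invert the barometric formula: z = H ln(P₀/P).
P₀/P = 1007/530 = 1.9000; ln(1.9000) = 0.64185.
z = 6419.4 × 0.64185 = 4120.3 m.

z ≈ 4120 m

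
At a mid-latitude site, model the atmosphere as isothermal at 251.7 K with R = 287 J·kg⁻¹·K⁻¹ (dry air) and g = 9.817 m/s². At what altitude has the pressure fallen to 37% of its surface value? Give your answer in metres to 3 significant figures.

z ≈ 7320 m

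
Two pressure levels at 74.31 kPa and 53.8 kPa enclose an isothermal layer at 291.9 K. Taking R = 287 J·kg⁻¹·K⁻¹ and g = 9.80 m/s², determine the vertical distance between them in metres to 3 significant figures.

Δz ≈ 2760 m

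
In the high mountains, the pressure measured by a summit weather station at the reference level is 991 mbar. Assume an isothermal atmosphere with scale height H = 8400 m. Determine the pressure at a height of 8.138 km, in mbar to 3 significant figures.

P ≈ 376 mbar

Barometric formula: P = P₀ exp(−z/H).
z/H = 8138.0/8400.0 = 0.96881; exp(−0.96881) = 0.37953.
P = 991 × 0.37953 = 376.11 mbar.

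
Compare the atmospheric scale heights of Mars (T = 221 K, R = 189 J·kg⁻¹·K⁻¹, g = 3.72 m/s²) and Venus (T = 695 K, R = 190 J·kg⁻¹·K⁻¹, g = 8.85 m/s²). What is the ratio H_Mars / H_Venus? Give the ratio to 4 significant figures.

H_Mars/H_Venus ≈ 0.7525

H = RT/g for each body.
H_Mars = 189 × 221 / 3.72 = 11228 m.
H_Venus = 190 × 695 / 8.85 = 14921 m.
H_Mars/H_Venus = 11228/14921 = 0.75250.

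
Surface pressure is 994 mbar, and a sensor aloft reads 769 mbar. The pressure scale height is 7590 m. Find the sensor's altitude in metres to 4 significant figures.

Invert the barometric formula: z = H ln(P₀/P).
P₀/P = 994/769 = 1.2926; ln(1.2926) = 0.25666.
z = 7590.0 × 0.25666 = 1948.0 m.

z ≈ 1948 m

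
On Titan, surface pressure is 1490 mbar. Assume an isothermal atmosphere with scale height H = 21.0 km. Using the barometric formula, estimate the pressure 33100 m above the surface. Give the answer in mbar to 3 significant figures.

P ≈ 308 mbar

Barometric formula: P = P₀ exp(−z/H).
z/H = 33100/21000 = 1.5762; exp(−1.5762) = 0.20676.
P = 1490 × 0.20676 = 308.07 mbar.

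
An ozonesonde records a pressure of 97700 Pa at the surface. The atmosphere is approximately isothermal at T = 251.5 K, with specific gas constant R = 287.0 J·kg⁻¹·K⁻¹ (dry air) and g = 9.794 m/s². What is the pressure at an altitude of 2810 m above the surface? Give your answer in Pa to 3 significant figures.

P ≈ 66700 Pa

Scale height: H = RT/g = 287.0 × 251.5 / 9.794 = 7369.9 m.
Barometric formula: P = P₀ exp(−z/H).
z/H = 2810.0/7369.9 = 0.38128; exp(−0.38128) = 0.68299.
P = 97700 × 0.68299 = 66728 Pa.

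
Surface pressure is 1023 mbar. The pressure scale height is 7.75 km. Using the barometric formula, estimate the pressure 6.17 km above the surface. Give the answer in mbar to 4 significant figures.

P ≈ 461.4 mbar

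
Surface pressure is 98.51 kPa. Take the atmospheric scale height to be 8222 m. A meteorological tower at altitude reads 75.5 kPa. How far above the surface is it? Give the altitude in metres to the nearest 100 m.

z ≈ 2200 m

Invert the barometric formula: z = H ln(P₀/P).
P₀/P = 98.51/75.5 = 1.3048; ln(1.3048) = 0.26605.
z = 8222.0 × 0.26605 = 2187.5 m.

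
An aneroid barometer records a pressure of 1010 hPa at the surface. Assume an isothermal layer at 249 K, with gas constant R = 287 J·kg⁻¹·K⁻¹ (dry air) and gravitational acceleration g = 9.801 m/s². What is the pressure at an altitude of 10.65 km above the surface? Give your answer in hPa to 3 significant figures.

P ≈ 234 hPa

Scale height: H = RT/g = 287 × 249 / 9.801 = 7291.4 m.
Barometric formula: P = P₀ exp(−z/H).
z/H = 10650/7291.4 = 1.4606; exp(−1.4606) = 0.23210.
P = 1010 × 0.23210 = 234.42 hPa.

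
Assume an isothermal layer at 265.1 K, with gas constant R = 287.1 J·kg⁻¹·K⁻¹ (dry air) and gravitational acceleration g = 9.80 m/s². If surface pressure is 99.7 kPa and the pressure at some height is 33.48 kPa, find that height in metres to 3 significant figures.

z ≈ 8470 m

Scale height: H = RT/g = 287.1 × 265.1 / 9.80 = 7766.3 m.
Invert the barometric formula: z = H ln(P₀/P).
P₀/P = 99.7/33.48 = 2.9779; ln(2.9779) = 1.0912.
z = 7766.3 × 1.0912 = 8474.6 m.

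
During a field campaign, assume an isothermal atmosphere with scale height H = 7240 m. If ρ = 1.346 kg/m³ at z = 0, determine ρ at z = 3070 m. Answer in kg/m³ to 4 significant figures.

ρ ≈ 0.8808 kg/m³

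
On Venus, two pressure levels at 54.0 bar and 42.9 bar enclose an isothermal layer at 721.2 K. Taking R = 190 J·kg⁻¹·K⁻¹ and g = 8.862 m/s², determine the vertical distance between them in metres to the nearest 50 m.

Hypsometric equation: Δz = (R T̄/g) ln(P₁/P₂).
R T̄/g = 190 × 721.2 / 8.862 = 15462 m.
ln(54.0/42.9) = ln(1.2587) = 0.23008.
Δz = 15462 × 0.23008 = 3557.5 m.

Δz ≈ 3550 m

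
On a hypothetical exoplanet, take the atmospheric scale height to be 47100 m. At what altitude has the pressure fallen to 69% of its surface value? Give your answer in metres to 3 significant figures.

Set P/P₀ = exp(−z/H) = 0.69, so z = −H ln(0.69).
−ln(0.69) = 0.37106; z = 47100 × 0.37106 = 17477 m.

z ≈ 17500 m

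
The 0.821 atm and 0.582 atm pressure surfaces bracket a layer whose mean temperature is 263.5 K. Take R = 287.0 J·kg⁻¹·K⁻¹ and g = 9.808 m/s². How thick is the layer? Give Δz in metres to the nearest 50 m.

Hypsometric equation: Δz = (R T̄/g) ln(P₁/P₂).
R T̄/g = 287.0 × 263.5 / 9.808 = 7710.5 m.
ln(0.821/0.582) = ln(1.4107) = 0.34409.
Δz = 7710.5 × 0.34409 = 2653.1 m.

Δz ≈ 2650 m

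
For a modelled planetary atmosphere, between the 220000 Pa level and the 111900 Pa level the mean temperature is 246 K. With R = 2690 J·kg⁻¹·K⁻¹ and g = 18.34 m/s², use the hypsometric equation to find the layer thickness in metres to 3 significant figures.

Δz ≈ 24400 m

Hypsometric equation: Δz = (R T̄/g) ln(P₁/P₂).
R T̄/g = 2690 × 246 / 18.34 = 36082 m.
ln(220000/111900) = ln(1.9660) = 0.67600.
Δz = 36082 × 0.67600 = 24391 m.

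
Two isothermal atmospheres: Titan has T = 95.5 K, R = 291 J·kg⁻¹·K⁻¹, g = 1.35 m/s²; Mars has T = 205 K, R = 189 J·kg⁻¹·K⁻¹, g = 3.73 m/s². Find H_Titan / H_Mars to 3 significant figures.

H_Titan/H_Mars ≈ 1.98

H = RT/g for each body.
H_Titan = 291 × 95.5 / 1.35 = 20586 m.
H_Mars = 189 × 205 / 3.73 = 10387 m.
H_Titan/H_Mars = 20586/10387 = 1.9819.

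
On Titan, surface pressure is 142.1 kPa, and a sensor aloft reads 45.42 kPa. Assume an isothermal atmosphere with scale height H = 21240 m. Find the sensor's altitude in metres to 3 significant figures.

z ≈ 24200 m

Invert the barometric formula: z = H ln(P₀/P).
P₀/P = 142.1/45.42 = 3.1286; ln(3.1286) = 1.1406.
z = 21240 × 1.1406 = 24226 m.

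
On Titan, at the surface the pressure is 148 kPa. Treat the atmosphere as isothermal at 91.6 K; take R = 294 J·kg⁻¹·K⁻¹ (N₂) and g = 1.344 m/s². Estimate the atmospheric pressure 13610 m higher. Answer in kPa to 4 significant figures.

P ≈ 75.04 kPa

Scale height: H = RT/g = 294 × 91.6 / 1.344 = 20037 m.
Barometric formula: P = P₀ exp(−z/H).
z/H = 13610/20037 = 0.67924; exp(−0.67924) = 0.50700.
P = 148 × 0.50700 = 75.036 kPa.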